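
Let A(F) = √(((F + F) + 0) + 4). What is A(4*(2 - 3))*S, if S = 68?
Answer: 136*I ≈ 136.0*I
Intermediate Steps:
A(F) = √(4 + 2*F) (A(F) = √((2*F + 0) + 4) = √(2*F + 4) = √(4 + 2*F))
A(4*(2 - 3))*S = √(4 + 2*(4*(2 - 3)))*68 = √(4 + 2*(4*(-1)))*68 = √(4 + 2*(-4))*68 = √(4 - 8)*68 = √(-4)*68 = (2*I)*68 = 136*I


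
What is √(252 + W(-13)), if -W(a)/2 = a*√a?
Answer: √(252 + 26*I*√13) ≈ 16.138 + 2.9045*I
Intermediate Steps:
W(a) = -2*a^(3/2) (W(a) = -2*a*√a = -2*a^(3/2))
√(252 + W(-13)) = √(252 - (-26)*I*√13) = √(252 + 26*I*√13)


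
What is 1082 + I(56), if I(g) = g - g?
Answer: 1082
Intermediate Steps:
I(g) = 0
1082 + I(56) = 1082 + 0 = 1082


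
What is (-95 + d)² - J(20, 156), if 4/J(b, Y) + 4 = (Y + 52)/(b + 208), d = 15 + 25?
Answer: 133157/44 ≈ 3026.3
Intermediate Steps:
d = 40
J(b, Y) = 4/(-4 + (52 + Y)/(208 + b)) (J(b, Y) = 4/(-4 + (Y + 52)/(b + 208)) = 4/(-4 + (52 + Y)/(208 + b)))
(-95 + d)² - J(20, 156) = (-95 + 40)² - 4*(-208 - 1*20)/(780 - 1*156 + 4*20) = (-55)² - 4*(-208 - 20)/(780 - 156 + 80) = 3025 - 4*(-228)/704 = 3025 - 1*(-57/44) = 3025 + 57/44 = 133157/44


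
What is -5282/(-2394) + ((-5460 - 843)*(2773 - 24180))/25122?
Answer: 2834658727/527562 ≈ 5373.1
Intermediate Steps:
-5282/(-2394) + ((-5460 - 843)*(2773 - 24180))/25122 = -5282*(-1/2394) - 6303*(-21407)*(1/25122) = 139/63 + 134928321*(1/25122) = 139/63 + 44976107/8374 = 2834658727/527562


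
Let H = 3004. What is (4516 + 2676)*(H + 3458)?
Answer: 46474704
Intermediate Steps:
(4516 + 2676)*(H + 3458) = (4516 + 2676)*(3004 + 3458) = 7192*6462 = 46474704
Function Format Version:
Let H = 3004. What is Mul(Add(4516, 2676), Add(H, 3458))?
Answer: 46474704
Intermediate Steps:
Mul(Add(4516, 2676), Add(H, 3458)) = Mul(Add(4516, 2676), Add(3004, 3458)) = Mul(7192, 6462) = 46474704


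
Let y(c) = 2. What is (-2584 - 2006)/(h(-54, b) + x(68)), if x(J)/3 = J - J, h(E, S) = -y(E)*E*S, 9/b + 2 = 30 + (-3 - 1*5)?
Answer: -850/9 ≈ -94.444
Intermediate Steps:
b = 9/20 (b = 9/(-2 + (30 + (-3 - 1*5))) = 9/(-2 + (30 + (-3 - 5))) = 9/(-2 + (30 - 8)) = 9/(-2 + 22) = 9/20 ≈ 0.45000)
h(E, S) = -2*E*S
x(J) = 0 (x(J) = 3*(J - J) = 3*0 = 0)
(-2584 - 2006)/(h(-54, b) + x(68)) = (-2584 - 2006)/(-2*(-54)*9/20 + 0) = -4590/(243/5 + 0) = -4590/243/5 = -4590*5/243 = -850/9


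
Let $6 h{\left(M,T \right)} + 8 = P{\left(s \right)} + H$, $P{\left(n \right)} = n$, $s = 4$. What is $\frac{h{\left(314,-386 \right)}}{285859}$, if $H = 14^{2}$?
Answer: $\frac{32}{285859} \approx 0.00011194$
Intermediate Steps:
$H = 196$
$h{\left(M,T \right)} = 32$ ($h{\left(M,T \right)} = - \frac{4}{3} + \frac{4 + 196}{6} = - \frac{4}{3} + \frac{1}{6} \cdot 200 = - \frac{4}{3} + \frac{100}{3} = 32$)
$\frac{h{\left(314,-386 \right)}}{285859} = \frac{32}{285859}$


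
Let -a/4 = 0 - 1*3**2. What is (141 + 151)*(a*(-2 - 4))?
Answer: -63072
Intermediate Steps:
a = 36 (a = -4*(0 - 1*3**2) = -4*(0 - 1*9) = -4*(0 - 9) = -4*(-9) = 36)
(141 + 151)*(a*(-2 - 4)) = (141 + 151)*(36*(-2 - 4)) = 292*(36*(-6)) = 292*(-216) = -63072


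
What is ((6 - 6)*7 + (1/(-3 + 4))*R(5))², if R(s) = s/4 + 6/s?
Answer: 2401/400 ≈ 6.0025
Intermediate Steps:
R(s) = 6/s + s/4 (R(s) = s*(¼) + 6/s = s/4 + 6/s = 6/s + s/4)
((6 - 6)*7 + (1/(-3 + 4))*R(5))² = ((6 - 6)*7 + (1/(-3 + 4))*(6/5 + (¼)*5))² = (0*7 + (1/1)*(6*(⅕) + 5/4))² = (0 + (1*1)*(6/5 + 5/4))² = (0 + 1*(49/20))² = (0 + 49/20)² = (49/20)² = 2401/400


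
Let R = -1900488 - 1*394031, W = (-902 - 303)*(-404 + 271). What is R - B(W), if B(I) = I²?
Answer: -25687164744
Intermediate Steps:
W = 160265 (W = -1205*(-133) = 160265)
R = -2294519 (R = -1900488 - 394031 = -2294519)
R - B(W) = -2294519 - 1*160265² = -2294519 - 1*25684870225 = -2294519 - 25684870225 = -25687164744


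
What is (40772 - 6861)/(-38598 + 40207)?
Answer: 33911/1609 ≈ 21.076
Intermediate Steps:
(40772 - 6861)/(-38598 + 40207) = 33911/1609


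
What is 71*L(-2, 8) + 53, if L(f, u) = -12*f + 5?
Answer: 2112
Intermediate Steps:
L(f, u) = 5 - 12*f
71*L(-2, 8) + 53 = 71*(5 - 12*(-2)) + 53 = 71*(5 + 24) + 53 = 71*29 + 53 = 2059 + 53 = 2112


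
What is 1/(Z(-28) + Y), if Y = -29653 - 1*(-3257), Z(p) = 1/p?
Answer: -28/739089 ≈ -3.7884e-5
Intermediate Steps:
Y = -26396 (Y = -29653 + 3257 = -26396)
1/(Z(-28) + Y) = 1/(1/(-28) - 26396) = 1/(-1/28 - 26396) = 1/(-739089/28) = -28/739089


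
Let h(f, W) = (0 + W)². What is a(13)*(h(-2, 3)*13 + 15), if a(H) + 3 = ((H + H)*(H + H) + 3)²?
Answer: 60857016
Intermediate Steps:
h(f, W) = W²
a(H) = -3 + (3 + 4*H²)² (a(H) = -3 + ((H + H)*(H + H) + 3)² = -3 + ((2*H)*(2*H) + 3)² = -3 + (4*H² + 3)² = -3 + (3 + 4*H²)²)
a(13)*(h(-2, 3)*13 + 15) = (-3 + (3 + 4*13²)²)*(3²*13 + 15) = (-3 + (3 + 4*169)²)*(9*13 + 15) = (-3 + (3 + 676)²)*(117 + 15) = (-3 + 679²)*132 = (-3 + 461041)*132 = 461038*132 = 60857016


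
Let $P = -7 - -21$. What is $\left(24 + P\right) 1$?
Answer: $38$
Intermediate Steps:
$P = 14$ ($P = -7 + 21 = 14$)
$\left(24 + P\right) 1 = \left(24 + 14\right) 1 = 38 \cdot 1 = 38$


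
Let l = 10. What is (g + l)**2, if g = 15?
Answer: 625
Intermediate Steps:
(g + l)**2 = (15 + 10)**2 = 25**2 = 625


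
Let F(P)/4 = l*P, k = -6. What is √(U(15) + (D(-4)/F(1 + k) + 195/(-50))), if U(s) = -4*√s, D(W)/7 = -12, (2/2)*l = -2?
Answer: √(-6 - 4*√15) ≈ 4.6359*I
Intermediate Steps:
l = -2
D(W) = -84 (D(W) = 7*(-12) = -84)
F(P) = -8*P (F(P) = 4*(-2*P) = -8*P)
√(U(15) + (D(-4)/F(1 + k) + 195/(-50))) = √(-4*√15 + (-84*(-1/(8*(1 - 6))) + 195/(-50))) = √(-4*√15 + (-84/((-8*(-5))) + 195*(-1/50))) = √(-4*√15 + (-84/40 - 39/10)) = √(-4*√15 + (-84*1/40 - 39/10)) = √(-4*√15 + (-21/10 - 39/10)) = √(-4*√15 - 6) = √(-6 - 4*√15)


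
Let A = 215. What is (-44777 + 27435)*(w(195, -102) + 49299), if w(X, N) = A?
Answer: -858671788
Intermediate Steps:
w(X, N) = 215
(-44777 + 27435)*(w(195, -102) + 49299) = (-44777 + 27435)*(215 + 49299) = -17342*49514 = -858671788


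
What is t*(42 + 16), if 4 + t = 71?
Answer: 3886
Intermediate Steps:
t = 67 (t = -4 + 71 = 67)
t*(42 + 16) = 67*(42 + 16) = 67*58 = 3886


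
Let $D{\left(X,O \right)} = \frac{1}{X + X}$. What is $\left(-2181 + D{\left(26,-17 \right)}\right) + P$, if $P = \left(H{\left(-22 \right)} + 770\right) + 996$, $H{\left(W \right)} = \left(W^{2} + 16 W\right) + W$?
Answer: $- \frac{15859}{52} \approx -304.98$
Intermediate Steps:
$D{\left(X,O \right)} = \frac{1}{2 X}$
$H{\left(W \right)} = W^{2} + 17 W$
$P = 1876$ ($P = \left(- 22 \left(17 - 22\right) + 770\right) + 996 = \left(\left(-22\right) \left(-5\right) + 770\right) + 996 = \left(110 + 770\right) + 996 = 880 + 996 = 1876$)
$\left(-2181 + D{\left(26,-17 \right)}\right) + P = \left(-2181 + \frac{1}{2 \cdot 26}\right) + 1876 = \left(-2181 + \frac{1}{2} \cdot \frac{1}{26}\right) + 1876 = \left(-2181 + \frac{1}{52}\right) + 1876 = - \frac{113411}{52} + 1876 = - \frac{15859}{52}$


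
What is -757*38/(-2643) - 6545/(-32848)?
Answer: 962204003/86817264 ≈ 11.083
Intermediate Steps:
-757*38/(-2643) - 6545/(-32848) = -28766*(-1/2643) - 6545*(-1/32848) = 28766/2643 + 6545/32848 = 962204003/86817264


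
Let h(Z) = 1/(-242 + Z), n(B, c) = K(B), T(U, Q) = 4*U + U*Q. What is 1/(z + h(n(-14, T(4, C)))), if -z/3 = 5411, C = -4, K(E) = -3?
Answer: -245/3977086 ≈ -6.1603e-5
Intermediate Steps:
z = -16233 (z = -3*5411 = -16233)
T(U, Q) = 4*U + Q*U
n(B, c) = -3
1/(z + h(n(-14, T(4, C)))) = 1/(-16233 + 1/(-242 - 3)) = 1/(-16233 + 1/(-245)) = 1/(-16233 - 1/245) = 1/(-3977086/245) = -245/3977086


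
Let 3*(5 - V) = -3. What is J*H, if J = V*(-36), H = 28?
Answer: -6048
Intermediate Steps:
V = 6 (V = 5 - 1/3*(-3) = 5 + 1 = 6)
J = -216 (J = 6*(-36) = -216)
J*H = -216*28 = -6048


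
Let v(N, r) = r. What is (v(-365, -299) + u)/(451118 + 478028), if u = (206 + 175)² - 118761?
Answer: 26101/929146 ≈ 0.028091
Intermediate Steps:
u = 26400 (u = 381² - 118761 = 145161 - 118761 = 26400)
(v(-365, -299) + u)/(451118 + 478028) = (-299 + 26400)/(451118 + 478028) = 26101/929146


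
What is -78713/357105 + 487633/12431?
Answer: 173157701162/4439172255 ≈ 39.007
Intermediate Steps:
-78713/357105 + 487633/12431 = 173157701162/4439172255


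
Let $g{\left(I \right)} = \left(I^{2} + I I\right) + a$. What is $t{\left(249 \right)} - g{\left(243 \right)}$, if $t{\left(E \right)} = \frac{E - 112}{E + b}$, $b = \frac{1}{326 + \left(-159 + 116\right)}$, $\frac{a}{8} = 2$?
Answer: $- \frac{8323218581}{70468} \approx -1.1811 \cdot 10^{5}$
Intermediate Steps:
$a = 16$ ($a = 8 \cdot 2 = 16$)
$b = \frac{1}{283}$ ($b = \frac{1}{326 - 43} = \frac{1}{283} \approx 0.0035336$)
$g{\left(I \right)} = 16 + 2 I^{2}$ ($g{\left(I \right)} = \left(I^{2} + I I\right) + 16 = \left(I^{2} + I^{2}\right) + 16 = 2 I^{2} + 16 = 16 + 2 I^{2}$)
$t{\left(E \right)} = \frac{-112 + E}{\frac{1}{283} + E}$ ($t{\left(E \right)} = \frac{E - 112}{E + \frac{1}{283}} = \frac{-112 + E}{\frac{1}{283} + E}$)
$t{\left(249 \right)} - g{\left(243 \right)} = \frac{283 \left(-112 + 249\right)}{1 + 283 \cdot 249} - \left(16 + 2 \cdot 243^{2}\right) = 283 \frac{1}{1 + 70467} \cdot 137 - \left(16 + 2 \cdot 59049\right) = 283 \cdot \frac{1}{70468} \cdot 137 - \left(16 + 118098\right) = 283 \cdot \frac{1}{70468} \cdot 137 - 118114 = \frac{38771}{70468} - 118114 = - \frac{8323218581}{70468}$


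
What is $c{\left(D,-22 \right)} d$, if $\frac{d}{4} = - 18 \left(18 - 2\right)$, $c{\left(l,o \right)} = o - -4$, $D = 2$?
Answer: $20736$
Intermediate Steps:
$c{\left(l,o \right)} = 4 + o$ ($c{\left(l,o \right)} = o + 4 = 4 + o$)
$d = -1152$ ($d = 4 \left(- 18 \left(18 - 2\right)\right) = 4 \left(\left(-18\right) 16\right) = 4 \left(-288\right) = -1152$)
$c{\left(D,-22 \right)} d = \left(4 - 22\right) \left(-1152\right) = \left(-18\right) \left(-1152\right) = 20736$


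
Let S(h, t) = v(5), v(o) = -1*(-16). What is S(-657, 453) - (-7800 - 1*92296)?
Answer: 100112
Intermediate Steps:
v(o) = 16
S(h, t) = 16
S(-657, 453) - (-7800 - 1*92296) = 16 - (-7800 - 1*92296) = 16 - (-7800 - 92296) = 16 - 1*(-100096) = 16 + 100096 = 100112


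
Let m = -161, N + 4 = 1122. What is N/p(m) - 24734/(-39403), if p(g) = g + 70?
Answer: -459360/39403 ≈ -11.658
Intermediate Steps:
N = 1118 (N = -4 + 1122 = 1118)
p(g) = 70 + g
N/p(m) - 24734/(-39403) = 1118/(70 - 161) - 24734/(-39403) = 1118/(-91) - 24734*(-1/39403) = 1118*(-1/91) + 24734/39403 = -86/7 + 24734/39403 = -459360/39403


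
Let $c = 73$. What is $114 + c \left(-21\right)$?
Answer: $-1419$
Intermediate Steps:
$114 + c \left(-21\right) = 114 + 73 \left(-21\right) = 114 - 1533 = -1419$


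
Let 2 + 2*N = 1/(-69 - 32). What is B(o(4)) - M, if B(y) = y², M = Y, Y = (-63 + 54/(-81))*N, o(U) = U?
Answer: -29077/606 ≈ -47.982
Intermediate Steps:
N = -203/202 (N = -1 + 1/(2*(-69 - 32)) = -1 + (½)/(-101) = -1 + (½)*(-1/101) = -1 - 1/202 = -203/202 ≈ -1.0049)
Y = 38773/606 (Y = (-63 + 54/(-81))*(-203/202) = (-63 + 54*(-1/81))*(-203/202) = (-63 - ⅔)*(-203/202) = -191/3*(-203/202) = 38773/606 ≈ 63.982)
M = 38773/606 ≈ 63.982
B(o(4)) - M = 4² - 1*38773/606 = 16 - 38773/606 = -29077/606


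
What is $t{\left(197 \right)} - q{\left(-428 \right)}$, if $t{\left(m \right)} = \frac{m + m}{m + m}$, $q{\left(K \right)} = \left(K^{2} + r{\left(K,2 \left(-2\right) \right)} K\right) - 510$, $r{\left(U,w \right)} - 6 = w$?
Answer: $-181817$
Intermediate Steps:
$r{\left(U,w \right)} = 6 + w$
$q{\left(K \right)} = -510 + K^{2} + 2 K$ ($q{\left(K \right)} = \left(K^{2} + \left(6 + 2 \left(-2\right)\right) K\right) - 510 = \left(K^{2} + \left(6 - 4\right) K\right) - 510 = \left(K^{2} + 2 K\right) - 510 = -510 + K^{2} + 2 K$)
$t{\left(m \right)} = 1$ ($t{\left(m \right)} = \frac{2 m}{2 m} = 2 m \frac{1}{2 m} = 1$)
$t{\left(197 \right)} - q{\left(-428 \right)} = 1 - \left(-510 + \left(-428\right)^{2} + 2 \left(-428\right)\right) = 1 - \left(-510 + 183184 - 856\right) = 1 - 181818 = -181817$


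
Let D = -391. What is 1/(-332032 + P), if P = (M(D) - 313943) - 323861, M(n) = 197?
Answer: -1/969639 ≈ -1.0313e-6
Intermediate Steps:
P = -637607 (P = (197 - 313943) - 323861 = -313746 - 323861 = -637607)
1/(-332032 + P) = 1/(-332032 - 637607) = 1/(-969639) = -1/969639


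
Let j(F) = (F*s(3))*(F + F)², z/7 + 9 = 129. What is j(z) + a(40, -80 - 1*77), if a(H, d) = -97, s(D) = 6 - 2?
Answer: 9483263903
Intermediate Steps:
z = 840 (z = -63 + 7*129 = -63 + 903 = 840)
s(D) = 4
j(F) = 16*F³ (j(F) = (F*4)*(F + F)² = (4*F)*(2*F)² = (4*F)*(4*F²) = 16*F³)
j(z) + a(40, -80 - 1*77) = 16*840³ - 97 = 16*592704000 - 97 = 9483264000 - 97 = 9483263903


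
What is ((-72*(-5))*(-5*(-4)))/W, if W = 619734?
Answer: 1200/103289 ≈ 0.011618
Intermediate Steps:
((-72*(-5))*(-5*(-4)))/W = ((-72*(-5))*(-5*(-4)))/619734 = (360*20)*(1/619734) = 7200*(1/619734) = 1200/103289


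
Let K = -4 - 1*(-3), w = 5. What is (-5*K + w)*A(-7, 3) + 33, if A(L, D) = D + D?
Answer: 93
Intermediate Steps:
A(L, D) = 2*D
K = -1 (K = -4 + 3 = -1)
(-5*K + w)*A(-7, 3) + 33 = (-5*(-1) + 5)*(2*3) + 33 = (5 + 5)*6 + 33 = 10*6 + 33 = 60 + 33 = 93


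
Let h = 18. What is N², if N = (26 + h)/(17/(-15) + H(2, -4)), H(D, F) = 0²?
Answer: 435600/289 ≈ 1507.3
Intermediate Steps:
H(D, F) = 0
N = -660/17 (N = (26 + 18)/(17/(-15) + 0) = 44/(17*(-1/15) + 0) = 44/(-17/15 + 0) = 44/(-17/15) = 44*(-15/17) = -660/17 ≈ -38.824)
N² = (-660/17)² = 435600/289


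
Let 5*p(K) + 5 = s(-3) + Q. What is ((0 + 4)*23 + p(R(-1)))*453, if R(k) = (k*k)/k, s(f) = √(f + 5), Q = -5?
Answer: 40770 + 453*√2/5 ≈ 40898.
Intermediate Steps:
s(f) = √(5 + f)
R(k) = k (R(k) = k²/k = k)
p(K) = -2 + √2/5 (p(K) = -1 + (√(5 - 3) - 5)/5 = -1 + (√2 - 5)/5 = -1 + (-5 + √2)/5 = -1 + (-1 + √2/5) = -2 + √2/5)
((0 + 4)*23 + p(R(-1)))*453 = ((0 + 4)*23 + (-2 + √2/5))*453 = (4*23 + (-2 + √2/5))*453 = (92 + (-2 + √2/5))*453 = (90 + √2/5)*453 = 40770 + 453*√2/5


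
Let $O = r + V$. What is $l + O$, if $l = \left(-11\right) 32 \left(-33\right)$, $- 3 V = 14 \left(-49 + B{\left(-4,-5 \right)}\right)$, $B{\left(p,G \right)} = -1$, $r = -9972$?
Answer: $\frac{5632}{3} \approx 1877.3$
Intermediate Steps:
$V = \frac{700}{3}$ ($V = - \frac{14 \left(-49 - 1\right)}{3} = - \frac{14 \left(-50\right)}{3} = \left(- \frac{1}{3}\right) \left(-700\right) = \frac{700}{3} \approx 233.33$)
$l = 11616$ ($l = \left(-352\right) \left(-33\right) = 11616$)
$O = - \frac{29216}{3}$ ($O = -9972 + \frac{700}{3} = - \frac{29216}{3} \approx -9738.7$)
$l + O = 11616 - \frac{29216}{3} = \frac{5632}{3}$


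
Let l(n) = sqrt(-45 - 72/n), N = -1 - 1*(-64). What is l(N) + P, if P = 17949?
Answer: 17949 + I*sqrt(2261)/7 ≈ 17949.0 + 6.7929*I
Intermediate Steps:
N = 63 (N = -1 + 64 = 63)
l(N) + P = 3*sqrt(-5 - 8/63) + 17949 = 3*sqrt(-323/63) + 17949 = 3*(I*sqrt(2261)/21) + 17949 = I*sqrt(2261)/7 + 17949 = 17949 + I*sqrt(2261)/7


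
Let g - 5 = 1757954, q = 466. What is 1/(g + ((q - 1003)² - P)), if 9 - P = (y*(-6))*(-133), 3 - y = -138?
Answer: 1/2158837 ≈ 4.6321e-7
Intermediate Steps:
y = 141 (y = 3 - 1*(-138) = 3 + 138 = 141)
g = 1757959 (g = 5 + 1757954 = 1757959)
P = -112509 (P = 9 - 141*(-6)*(-133) = 9 - (-846)*(-133) = 9 - 1*112518 = 9 - 112518 = -112509)
1/(g + ((q - 1003)² - P)) = 1/(1757959 + ((466 - 1003)² - 1*(-112509))) = 1/(1757959 + ((-537)² + 112509)) = 1/(1757959 + (288369 + 112509)) = 1/(1757959 + 400878) = 1/2158837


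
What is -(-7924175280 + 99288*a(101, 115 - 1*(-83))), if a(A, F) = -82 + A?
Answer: 7922288808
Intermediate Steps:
-(-7924175280 + 99288*a(101, 115 - 1*(-83))) = -99288/(1/((-82 + 101) - 79810)) = -99288/(1/(19 - 79810)) = -99288/(1/(-79791)) = -99288/(-1/79791) = -99288*(-79791) = 7922288808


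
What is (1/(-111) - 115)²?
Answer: 162970756/12321 ≈ 13227.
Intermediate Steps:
(1/(-111) - 115)² = (-1/111 - 115)² = (-12766/111)² = 162970756/12321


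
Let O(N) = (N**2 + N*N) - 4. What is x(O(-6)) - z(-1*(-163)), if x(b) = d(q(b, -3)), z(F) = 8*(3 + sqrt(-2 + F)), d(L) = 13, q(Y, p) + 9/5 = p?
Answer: -11 - 8*sqrt(161) ≈ -112.51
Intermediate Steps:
q(Y, p) = -9/5 + p
z(F) = 24 + 8*sqrt(-2 + F)
O(N) = -4 + 2*N**2 (O(N) = (N**2 + N**2) - 4 = 2*N**2 - 4 = -4 + 2*N**2)
x(b) = 13
x(O(-6)) - z(-1*(-163)) = 13 - (24 + 8*sqrt(-2 - 1*(-163))) = 13 - (24 + 8*sqrt(-2 + 163)) = 13 - (24 + 8*sqrt(161)) = 13 + (-24 - 8*sqrt(161)) = -11 - 8*sqrt(161)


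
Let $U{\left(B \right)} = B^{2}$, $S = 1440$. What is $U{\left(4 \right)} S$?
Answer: $23040$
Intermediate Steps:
$U{\left(4 \right)} S = 4^{2} \cdot 1440 = 16 \cdot 1440 = 23040$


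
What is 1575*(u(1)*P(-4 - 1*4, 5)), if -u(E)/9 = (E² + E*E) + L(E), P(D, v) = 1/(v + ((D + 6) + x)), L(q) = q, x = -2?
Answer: -42525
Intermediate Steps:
P(D, v) = 1/(4 + D + v) (P(D, v) = 1/(v + ((D + 6) - 2)) = 1/(v + ((6 + D) - 2)) = 1/(v + (4 + D)) = 1/(4 + D + v))
u(E) = -18*E² - 9*E (u(E) = -9*((E² + E*E) + E) = -9*((E² + E²) + E) = -9*(2*E² + E) = -9*(E + 2*E²) = -18*E² - 9*E)
1575*(u(1)*P(-4 - 1*4, 5)) = 1575*((9*1*(-1 - 2*1))/(4 + (-4 - 1*4) + 5)) = 1575*((9*1*(-1 - 2))/(4 + (-4 - 4) + 5)) = 1575*((9*1*(-3))/(4 - 8 + 5)) = 1575*(-27/1) = 1575*(-27*1) = 1575*(-27) = -42525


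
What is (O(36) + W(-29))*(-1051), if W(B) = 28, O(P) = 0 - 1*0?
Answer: -29428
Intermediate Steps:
O(P) = 0 (O(P) = 0 + 0 = 0)
(O(36) + W(-29))*(-1051) = (0 + 28)*(-1051) = 28*(-1051) = -29428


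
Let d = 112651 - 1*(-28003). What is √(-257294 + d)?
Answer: 108*I*√10 ≈ 341.53*I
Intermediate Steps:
d = 140654 (d = 112651 + 28003 = 140654)
√(-257294 + d) = √(-257294 + 140654) = √(-116640) = 108*I*√10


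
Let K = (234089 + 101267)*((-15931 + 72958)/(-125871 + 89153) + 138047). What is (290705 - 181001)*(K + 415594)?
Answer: 93240276233041288512/18359 ≈ 5.0787e+15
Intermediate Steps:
K = 849918318416482/18359 (K = 335356*(57027/(-36718) + 138047) = 335356*(57027*(-1/36718) + 138047) = 335356*(-57027/36718 + 138047) = 335356*(5068752719/36718) = 849918318416482/18359 ≈ 4.6294e+10)
(290705 - 181001)*(K + 415594) = (290705 - 181001)*(849918318416482/18359 + 415594) = 109704*(849925948306728/18359) = 93240276233041288512/18359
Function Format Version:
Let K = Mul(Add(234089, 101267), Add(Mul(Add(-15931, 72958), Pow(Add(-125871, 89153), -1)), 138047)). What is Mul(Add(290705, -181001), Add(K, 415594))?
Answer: Rational(93240276233041288512, 18359) ≈ 5.0787e+15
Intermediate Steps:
K = Rational(849918318416482, 18359) (K = Mul(335356, Add(Mul(57027, Pow(-36718, -1)), 138047)) = Mul(335356, Add(Mul(57027, Rational(-1, 36718)), 138047)) = Mul(335356, Add(Rational(-57027, 36718), 138047)) = Mul(335356, Rational(5068752719, 36718)) = Rational(849918318416482, 18359) ≈ 4.6294e+10)
Mul(Add(290705, -181001), Add(K, 415594)) = Mul(Add(290705, -181001), Add(Rational(849918318416482, 18359), 415594)) = Mul(109704, Rational(849925948306728, 18359)) = Rational(93240276233041288512, 18359)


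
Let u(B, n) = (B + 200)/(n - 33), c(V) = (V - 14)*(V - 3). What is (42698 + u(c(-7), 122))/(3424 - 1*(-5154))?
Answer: 1900266/381721 ≈ 4.9782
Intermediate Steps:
c(V) = (-14 + V)*(-3 + V)
u(B, n) = (200 + B)/(-33 + n)
(42698 + u(c(-7), 122))/(3424 - 1*(-5154)) = (42698 + (200 + (42 + (-7)² - 17*(-7)))/(-33 + 122))/(3424 - 1*(-5154)) = (42698 + (200 + (42 + 49 + 119))/89)/(3424 + 5154) = (42698 + (200 + 210)/89)/8578 = (42698 + (1/89)*410)*(1/8578) = (42698 + 410/89)*(1/8578) = (3800532/89)*(1/8578) = 1900266/381721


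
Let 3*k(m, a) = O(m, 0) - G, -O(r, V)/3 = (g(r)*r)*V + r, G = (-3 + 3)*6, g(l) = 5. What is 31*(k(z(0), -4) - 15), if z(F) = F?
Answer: -465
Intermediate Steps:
G = 0 (G = 0*6 = 0)
O(r, V) = -3*r - 15*V*r (O(r, V) = -3*((5*r)*V + r) = -3*(5*V*r + r) = -3*(r + 5*V*r) = -3*r - 15*V*r)
k(m, a) = -m (k(m, a) = (-3*m*(1 + 5*0) - 1*0)/3 = (-3*m*(1 + 0) + 0)/3 = (-3*m*1 + 0)/3 = (-3*m + 0)/3 = (-3*m)/3 = -m)
31*(k(z(0), -4) - 15) = 31*(-1*0 - 15) = 31*(0 - 15) = 31*(-15) = -465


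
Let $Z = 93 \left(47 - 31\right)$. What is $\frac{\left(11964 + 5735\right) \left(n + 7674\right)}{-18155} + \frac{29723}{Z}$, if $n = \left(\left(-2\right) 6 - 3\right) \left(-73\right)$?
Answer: $- \frac{230401745063}{27014640} \approx -8528.8$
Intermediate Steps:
$Z = 1488$ ($Z = 93 \cdot 16 = 1488$)
$n = 1095$ ($n = \left(-12 - 3\right) \left(-73\right) = \left(-15\right) \left(-73\right) = 1095$)
$\frac{\left(11964 + 5735\right) \left(n + 7674\right)}{-18155} + \frac{29723}{Z} = \frac{\left(11964 + 5735\right) \left(1095 + 7674\right)}{-18155} + \frac{29723}{1488} = 17699 \cdot 8769 \left(- \frac{1}{18155}\right) + 29723 \cdot \frac{1}{1488} = 155202531 \left(- \frac{1}{18155}\right) + \frac{29723}{1488} = - \frac{155202531}{18155} + \frac{29723}{1488} = - \frac{230401745063}{27014640}$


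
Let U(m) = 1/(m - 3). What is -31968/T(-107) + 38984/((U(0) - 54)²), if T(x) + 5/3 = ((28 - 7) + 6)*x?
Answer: 174709269/7200199 ≈ 24.264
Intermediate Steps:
T(x) = -5/3 + 27*x (T(x) = -5/3 + ((28 - 7) + 6)*x = -5/3 + (21 + 6)*x = -5/3 + 27*x)
U(m) = 1/(-3 + m)
-31968/T(-107) + 38984/((U(0) - 54)²) = -31968/(-5/3 + 27*(-107)) + 38984/((1/(-3 + 0) - 54)²) = -31968/(-5/3 - 2889) + 38984/((1/(-3) - 54)²) = -31968/(-8672/3) + 38984/((-⅓ - 54)²) = -31968*(-3/8672) + 38984/((-163/3)²) = 2997/271 + 38984/(26569/9) = 2997/271 + 38984*(9/26569) = 2997/271 + 350856/26569 = 174709269/7200199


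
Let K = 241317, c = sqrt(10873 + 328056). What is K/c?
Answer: 241317*sqrt(338929)/338929 ≈ 414.51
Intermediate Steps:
c = sqrt(338929) ≈ 582.18
K/c = 241317/(sqrt(338929)) = 241317*(sqrt(338929)/338929) = 241317*sqrt(338929)/338929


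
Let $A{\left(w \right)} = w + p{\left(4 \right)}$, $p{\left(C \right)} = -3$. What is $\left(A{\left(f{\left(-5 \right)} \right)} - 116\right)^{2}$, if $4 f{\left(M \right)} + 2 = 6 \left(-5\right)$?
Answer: $16129$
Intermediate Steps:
$f{\left(M \right)} = -8$ ($f{\left(M \right)} = - \frac{1}{2} + \frac{6 \left(-5\right)}{4} = - \frac{1}{2} + \frac{1}{4} \left(-30\right) = - \frac{1}{2} - \frac{15}{2} = -8$)
$A{\left(w \right)} = -3 + w$ ($A{\left(w \right)} = w - 3 = -3 + w$)
$\left(A{\left(f{\left(-5 \right)} \right)} - 116\right)^{2} = \left(\left(-3 - 8\right) - 116\right)^{2} = \left(-11 - 116\right)^{2} = \left(-127\right)^{2} = 16129$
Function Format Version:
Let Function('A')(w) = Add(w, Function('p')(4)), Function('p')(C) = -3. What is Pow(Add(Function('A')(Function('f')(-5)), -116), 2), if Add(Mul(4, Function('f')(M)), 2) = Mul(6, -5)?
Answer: 16129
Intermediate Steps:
Function('f')(M) = -8 (Function('f')(M) = Add(Rational(-1, 2), Mul(Rational(1, 4), Mul(6, -5))) = Add(Rational(-1, 2), Mul(Rational(1, 4), -30)) = Add(Rational(-1, 2), Rational(-15, 2)) = -8)
Function('A')(w) = Add(-3, w) (Function('A')(w) = Add(w, -3) = Add(-3, w))
Pow(Add(Function('A')(Function('f')(-5)), -116), 2) = Pow(Add(Add(-3, -8), -116), 2) = Pow(Add(-11, -116), 2) = Pow(-127, 2) = 16129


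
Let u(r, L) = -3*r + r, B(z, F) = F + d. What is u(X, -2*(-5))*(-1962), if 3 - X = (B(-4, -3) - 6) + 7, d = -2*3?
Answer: 43164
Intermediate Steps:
d = -6
B(z, F) = -6 + F (B(z, F) = F - 6 = -6 + F)
X = 11 (X = 3 - (((-6 - 3) - 6) + 7) = 3 - ((-9 - 6) + 7) = 3 - (-15 + 7) = 3 - 1*(-8) = 3 + 8 = 11)
u(r, L) = -2*r
u(X, -2*(-5))*(-1962) = -2*11*(-1962) = -22*(-1962) = 43164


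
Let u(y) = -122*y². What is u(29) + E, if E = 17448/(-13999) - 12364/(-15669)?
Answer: -22505882970338/219350331 ≈ -1.0260e+5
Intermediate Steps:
E = -100309076/219350331 (E = 17448*(-1/13999) - 12364*(-1/15669) = -17448/13999 + 12364/15669 = -100309076/219350331 ≈ -0.45730)
u(29) + E = -122*29² - 100309076/219350331 = -122*841 - 100309076/219350331 = -102602 - 100309076/219350331 = -22505882970338/219350331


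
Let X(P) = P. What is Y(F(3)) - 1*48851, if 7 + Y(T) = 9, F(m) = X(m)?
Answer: -48849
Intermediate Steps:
F(m) = m
Y(T) = 2 (Y(T) = -7 + 9 = 2)
Y(F(3)) - 1*48851 = 2 - 1*48851 = 2 - 48851 = -48849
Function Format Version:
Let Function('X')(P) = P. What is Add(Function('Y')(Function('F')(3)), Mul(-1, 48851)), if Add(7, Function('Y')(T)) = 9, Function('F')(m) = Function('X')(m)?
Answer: -48849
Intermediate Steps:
Function('F')(m) = m
Function('Y')(T) = 2 (Function('Y')(T) = Add(-7, 9) = 2)
Add(Function('Y')(Function('F')(3)), Mul(-1, 48851)) = Add(2, Mul(-1, 48851)) = Add(2, -48851) = -48849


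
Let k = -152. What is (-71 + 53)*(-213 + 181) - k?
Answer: 728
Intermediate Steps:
(-71 + 53)*(-213 + 181) - k = (-71 + 53)*(-213 + 181) - 1*(-152) = -18*(-32) + 152 = 576 + 152 = 728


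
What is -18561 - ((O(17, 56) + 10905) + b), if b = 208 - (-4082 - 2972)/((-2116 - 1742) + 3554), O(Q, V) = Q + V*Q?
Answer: -4654209/152 ≈ -30620.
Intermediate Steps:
O(Q, V) = Q + Q*V
b = 28089/152 (b = 208 - (-7054)/(-3858 + 3554) = 208 - (-7054)/(-304) = 208 - (-7054)*(-1)/304 = 208 - 1*3527/152 = 208 - 3527/152 = 28089/152 ≈ 184.80)
-18561 - ((O(17, 56) + 10905) + b) = -18561 - ((17*(1 + 56) + 10905) + 28089/152) = -18561 - ((17*57 + 10905) + 28089/152) = -18561 - ((969 + 10905) + 28089/152) = -18561 - (11874 + 28089/152) = -18561 - 1*1832937/152 = -18561 - 1832937/152 = -4654209/152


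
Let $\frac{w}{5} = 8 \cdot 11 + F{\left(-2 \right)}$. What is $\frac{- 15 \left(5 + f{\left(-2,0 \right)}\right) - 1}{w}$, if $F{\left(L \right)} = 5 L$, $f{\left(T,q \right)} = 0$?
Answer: $- \frac{38}{195} \approx -0.19487$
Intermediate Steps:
$w = 390$ ($w = 5 \left(8 \cdot 11 + 5 \left(-2\right)\right) = 5 \left(88 - 10\right) = 5 \cdot 78 = 390$)
$\frac{- 15 \left(5 + f{\left(-2,0 \right)}\right) - 1}{w} = \frac{- 15 \left(5 + 0\right) - 1}{390} = \left(\left(-15\right) 5 - 1\right) \frac{1}{390} = \left(-75 - 1\right) \frac{1}{390} = \left(-76\right) \frac{1}{390} = - \frac{38}{195}$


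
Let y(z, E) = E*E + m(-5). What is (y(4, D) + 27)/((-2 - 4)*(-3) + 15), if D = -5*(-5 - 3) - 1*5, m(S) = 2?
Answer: 38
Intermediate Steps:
D = 35 (D = -5*(-8) - 5 = 40 - 5 = 35)
y(z, E) = 2 + E**2 (y(z, E) = E*E + 2 = E**2 + 2 = 2 + E**2)
(y(4, D) + 27)/((-2 - 4)*(-3) + 15) = ((2 + 35**2) + 27)/((-2 - 4)*(-3) + 15) = ((2 + 1225) + 27)/(-6*(-3) + 15) = (1227 + 27)/(18 + 15) = 1254/33 = 1254*(1/33) = 38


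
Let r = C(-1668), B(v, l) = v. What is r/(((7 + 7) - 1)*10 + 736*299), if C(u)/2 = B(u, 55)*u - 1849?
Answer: 213875/8469 ≈ 25.254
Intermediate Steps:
C(u) = -3698 + 2*u² (C(u) = 2*(u*u - 1849) = 2*(u² - 1849) = 2*(-1849 + u²) = -3698 + 2*u²)
r = 5560750 (r = -3698 + 2*(-1668)² = -3698 + 2*2782224 = -3698 + 5564448 = 5560750)
r/(((7 + 7) - 1)*10 + 736*299) = 5560750/(((7 + 7) - 1)*10 + 736*299) = 5560750/((14 - 1)*10 + 220064) = 5560750/(13*10 + 220064) = 5560750/(130 + 220064) = 5560750/220194 = 5560750*(1/220194) = 213875/8469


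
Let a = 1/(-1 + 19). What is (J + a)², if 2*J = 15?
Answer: 4624/81 ≈ 57.086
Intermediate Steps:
J = 15/2 (J = (½)*15 = 15/2 ≈ 7.5000)
a = 1/18 ≈ 0.055556
(J + a)² = (15/2 + 1/18)² = (68/9)² = 4624/81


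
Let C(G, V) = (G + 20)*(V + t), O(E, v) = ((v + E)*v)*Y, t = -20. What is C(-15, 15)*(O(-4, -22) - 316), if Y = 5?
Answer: -63600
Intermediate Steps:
O(E, v) = 5*v*(E + v) (O(E, v) = ((v + E)*v)*5 = ((E + v)*v)*5 = (v*(E + v))*5 = 5*v*(E + v))
C(G, V) = (-20 + V)*(20 + G) (C(G, V) = (G + 20)*(V - 20) = (20 + G)*(-20 + V) = (-20 + V)*(20 + G))
C(-15, 15)*(O(-4, -22) - 316) = (-400 - 20*(-15) + 20*15 - 15*15)*(5*(-22)*(-4 - 22) - 316) = (-400 + 300 + 300 - 225)*(5*(-22)*(-26) - 316) = -25*(2860 - 316) = -25*2544 = -63600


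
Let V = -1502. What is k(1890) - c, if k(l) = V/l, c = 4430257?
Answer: -4186593616/945 ≈ -4.4303e+6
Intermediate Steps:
k(l) = -1502/l
k(1890) - c = -1502/1890 - 1*4430257 = -1502*1/1890 - 4430257 = -751/945 - 4430257 = -4186593616/945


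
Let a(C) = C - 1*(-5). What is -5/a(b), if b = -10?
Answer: 1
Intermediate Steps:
a(C) = 5 + C (a(C) = C + 5 = 5 + C)
-5/a(b) = -5/(5 - 10) = -5/(-5) = -5*(-1/5) = 1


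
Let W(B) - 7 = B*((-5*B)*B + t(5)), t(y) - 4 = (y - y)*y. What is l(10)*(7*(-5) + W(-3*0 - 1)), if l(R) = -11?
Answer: 297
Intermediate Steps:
t(y) = 4 (t(y) = 4 + (y - y)*y = 4 + 0*y = 4 + 0 = 4)
W(B) = 7 + B*(4 - 5*B²) (W(B) = 7 + B*((-5*B)*B + 4) = 7 + B*(-5*B² + 4) = 7 + B*(4 - 5*B²))
l(10)*(7*(-5) + W(-3*0 - 1)) = -11*(7*(-5) + (7 - 5*(-3*0 - 1)³ + 4*(-3*0 - 1))) = -11*(-35 + (7 - 5*(0 - 1)³ + 4*(0 - 1))) = -11*(-35 + (7 - 5*(-1)³ + 4*(-1))) = -11*(-35 + (7 - 5*(-1) - 4)) = -11*(-35 + (7 + 5 - 4)) = -11*(-35 + 8) = -11*(-27) = 297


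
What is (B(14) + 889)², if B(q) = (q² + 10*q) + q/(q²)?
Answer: 294156801/196 ≈ 1.5008e+6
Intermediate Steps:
B(q) = 1/q + q² + 10*q (B(q) = (q² + 10*q) + q/q² = (q² + 10*q) + 1/q = 1/q + q² + 10*q)
(B(14) + 889)² = ((1 + 14²*(10 + 14))/14 + 889)² = ((1 + 196*24)/14 + 889)² = ((1 + 4704)/14 + 889)² = ((1/14)*4705 + 889)² = (4705/14 + 889)² = (17151/14)² = 294156801/196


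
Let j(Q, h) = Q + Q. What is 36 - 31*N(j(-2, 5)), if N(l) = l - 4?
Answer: 284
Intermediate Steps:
j(Q, h) = 2*Q
N(l) = -4 + l
36 - 31*N(j(-2, 5)) = 36 - 31*(-4 + 2*(-2)) = 36 - 31*(-4 - 4) = 36 - 31*(-8) = 36 + 248 = 284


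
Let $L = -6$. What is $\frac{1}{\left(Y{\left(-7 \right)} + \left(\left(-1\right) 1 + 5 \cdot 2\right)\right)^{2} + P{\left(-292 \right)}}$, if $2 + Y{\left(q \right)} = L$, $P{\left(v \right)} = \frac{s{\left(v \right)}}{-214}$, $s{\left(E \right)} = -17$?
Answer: $\frac{214}{231} \approx 0.92641$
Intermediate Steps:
$P{\left(v \right)} = \frac{17}{214}$ ($P{\left(v \right)} = - \frac{17}{-214} = \left(-17\right) \left(- \frac{1}{214}\right) = \frac{17}{214}$)
$Y{\left(q \right)} = -8$ ($Y{\left(q \right)} = -2 - 6 = -8$)
$\frac{1}{\left(Y{\left(-7 \right)} + \left(\left(-1\right) 1 + 5 \cdot 2\right)\right)^{2} + P{\left(-292 \right)}} = \frac{1}{\left(-8 + \left(\left(-1\right) 1 + 5 \cdot 2\right)\right)^{2} + \frac{17}{214}} = \frac{1}{\left(-8 + \left(-1 + 10\right)\right)^{2} + \frac{17}{214}} = \frac{1}{\left(-8 + 9\right)^{2} + \frac{17}{214}} = \frac{1}{1^{2} + \frac{17}{214}} = \frac{1}{1 + \frac{17}{214}} = \frac{1}{\frac{231}{214}} = \frac{214}{231}$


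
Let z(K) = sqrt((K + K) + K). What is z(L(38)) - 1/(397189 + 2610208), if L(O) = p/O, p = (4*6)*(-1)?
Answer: -1/3007397 + 6*I*sqrt(19)/19 ≈ -3.3251e-7 + 1.3765*I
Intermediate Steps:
p = -24 (p = 24*(-1) = -24)
L(O) = -24/O
z(K) = sqrt(3)*sqrt(K) (z(K) = sqrt(2*K + K) = sqrt(3*K) = sqrt(3)*sqrt(K))
z(L(38)) - 1/(397189 + 2610208) = sqrt(3)*sqrt(-24/38) - 1/(397189 + 2610208) = sqrt(3)*sqrt(-24*1/38) - 1/3007397 = sqrt(3)*sqrt(-12/19) - 1*1/3007397 = sqrt(3)*(2*I*sqrt(57)/19) - 1/3007397 = 6*I*sqrt(19)/19 - 1/3007397 = -1/3007397 + 6*I*sqrt(19)/19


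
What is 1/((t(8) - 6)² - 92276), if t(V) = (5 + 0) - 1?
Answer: -1/92272 ≈ -1.0838e-5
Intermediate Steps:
t(V) = 4 (t(V) = 5 - 1 = 4)
1/((t(8) - 6)² - 92276) = 1/((4 - 6)² - 92276) = 1/((-2)² - 92276) = 1/(4 - 92276) = 1/(-92272) = -1/92272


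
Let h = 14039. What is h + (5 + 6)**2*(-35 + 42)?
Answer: 14886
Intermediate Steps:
h + (5 + 6)**2*(-35 + 42) = 14039 + (5 + 6)**2*(-35 + 42) = 14039 + 11**2*7 = 14039 + 121*7 = 14039 + 847 = 14886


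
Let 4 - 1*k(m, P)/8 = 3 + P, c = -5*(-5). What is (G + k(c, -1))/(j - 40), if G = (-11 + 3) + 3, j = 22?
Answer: -11/18 ≈ -0.61111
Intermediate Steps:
c = 25
k(m, P) = 8 - 8*P (k(m, P) = 32 - 8*(3 + P) = 32 + (-24 - 8*P) = 8 - 8*P)
G = -5 (G = -8 + 3 = -5)
(G + k(c, -1))/(j - 40) = (-5 + (8 - 8*(-1)))/(22 - 40) = (-5 + (8 + 8))/(-18) = -(-5 + 16)/18 = -1/18*11 = -11/18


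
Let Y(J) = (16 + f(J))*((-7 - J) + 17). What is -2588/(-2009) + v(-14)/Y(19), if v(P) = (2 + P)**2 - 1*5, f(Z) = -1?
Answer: 70129/271215 ≈ 0.25857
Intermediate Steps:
v(P) = -5 + (2 + P)**2 (v(P) = (2 + P)**2 - 5 = -5 + (2 + P)**2)
Y(J) = 150 - 15*J (Y(J) = (16 - 1)*((-7 - J) + 17) = 15*(10 - J) = 150 - 15*J)
-2588/(-2009) + v(-14)/Y(19) = -2588/(-2009) + (-5 + (2 - 14)**2)/(150 - 15*19) = -2588*(-1/2009) + (-5 + (-12)**2)/(150 - 285) = 2588/2009 + (-5 + 144)/(-135) = 2588/2009 + 139*(-1/135) = 2588/2009 - 139/135 = 70129/271215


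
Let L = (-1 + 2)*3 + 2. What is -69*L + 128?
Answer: -217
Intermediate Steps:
L = 5 (L = 1*3 + 2 = 3 + 2 = 5)
-69*L + 128 = -69*5 + 128 = -345 + 128 = -217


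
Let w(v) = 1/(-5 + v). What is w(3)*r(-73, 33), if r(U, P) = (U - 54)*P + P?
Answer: 2079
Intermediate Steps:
r(U, P) = P + P*(-54 + U) (r(U, P) = (-54 + U)*P + P = P*(-54 + U) + P = P + P*(-54 + U))
w(3)*r(-73, 33) = (33*(-53 - 73))/(-5 + 3) = (33*(-126))/(-2) = -½*(-4158) = 2079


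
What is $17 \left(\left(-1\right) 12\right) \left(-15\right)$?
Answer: $3060$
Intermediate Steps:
$17 \left(\left(-1\right) 12\right) \left(-15\right) = 17 \left(-12\right) \left(-15\right) = \left(-204\right) \left(-15\right) = 3060$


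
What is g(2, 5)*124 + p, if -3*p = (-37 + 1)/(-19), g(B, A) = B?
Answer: 4700/19 ≈ 247.37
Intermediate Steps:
p = -12/19 (p = -(-37 + 1)/(3*(-19)) = -(-12)*(-1)/19 = -⅓*36/19 = -12/19 ≈ -0.63158)
g(2, 5)*124 + p = 2*124 - 12/19 = 248 - 12/19 = 4700/19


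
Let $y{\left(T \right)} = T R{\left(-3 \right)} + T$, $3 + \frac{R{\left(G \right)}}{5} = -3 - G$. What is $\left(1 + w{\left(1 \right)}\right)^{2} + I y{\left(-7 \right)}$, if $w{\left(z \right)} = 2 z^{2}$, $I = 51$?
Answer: $5007$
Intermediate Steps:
$R{\left(G \right)} = -30 - 5 G$ ($R{\left(G \right)} = -15 + 5 \left(-3 - G\right) = -15 - \left(15 + 5 G\right) = -30 - 5 G$)
$y{\left(T \right)} = - 14 T$ ($y{\left(T \right)} = T \left(-30 - -15\right) + T = T \left(-30 + 15\right) + T = T \left(-15\right) + T = - 15 T + T = - 14 T$)
$\left(1 + w{\left(1 \right)}\right)^{2} + I y{\left(-7 \right)} = \left(1 + 2 \cdot 1^{2}\right)^{2} + 51 \left(\left(-14\right) \left(-7\right)\right) = \left(1 + 2 \cdot 1\right)^{2} + 51 \cdot 98 = \left(1 + 2\right)^{2} + 4998 = 3^{2} + 4998 = 9 + 4998 = 5007$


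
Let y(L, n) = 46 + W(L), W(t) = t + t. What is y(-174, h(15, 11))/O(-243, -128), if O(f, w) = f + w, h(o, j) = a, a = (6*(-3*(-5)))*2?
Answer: 302/371 ≈ 0.81402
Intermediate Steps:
W(t) = 2*t
a = 180 (a = (6*15)*2 = 90*2 = 180)
h(o, j) = 180
y(L, n) = 46 + 2*L
y(-174, h(15, 11))/O(-243, -128) = (46 + 2*(-174))/(-243 - 128) = (46 - 348)/(-371) = -302*(-1/371) = 302/371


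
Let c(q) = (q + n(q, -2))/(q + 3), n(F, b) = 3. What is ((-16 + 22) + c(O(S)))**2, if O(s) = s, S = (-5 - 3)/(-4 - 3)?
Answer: 49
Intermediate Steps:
S = 8/7 (S = -8/(-7) = -8*(-1/7) = 8/7 ≈ 1.1429)
c(q) = 1 (c(q) = (q + 3)/(q + 3) = (3 + q)/(3 + q) = 1)
((-16 + 22) + c(O(S)))**2 = ((-16 + 22) + 1)**2 = (6 + 1)**2 = 7**2 = 49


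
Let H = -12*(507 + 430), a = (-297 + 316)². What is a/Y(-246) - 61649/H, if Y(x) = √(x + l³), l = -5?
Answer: 61649/11244 - 361*I*√371/371 ≈ 5.4828 - 18.742*I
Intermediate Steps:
Y(x) = √(-125 + x) (Y(x) = √(x + (-5)³) = √(x - 125) = √(-125 + x))
a = 361 (a = 19² = 361)
H = -11244 (H = -12*937 = -11244)
a/Y(-246) - 61649/H = 361/(√(-125 - 246)) - 61649/(-11244) = 361/(√(-371)) - 61649*(-1/11244) = 361/((I*√371)) + 61649/11244 = 361*(-I*√371/371) + 61649/11244 = -361*I*√371/371 + 61649/11244 = 61649/11244 - 361*I*√371/371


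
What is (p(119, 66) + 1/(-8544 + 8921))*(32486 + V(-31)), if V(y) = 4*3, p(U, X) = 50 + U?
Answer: 2070577572/377 ≈ 5.4922e+6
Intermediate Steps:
V(y) = 12
(p(119, 66) + 1/(-8544 + 8921))*(32486 + V(-31)) = ((50 + 119) + 1/(-8544 + 8921))*(32486 + 12) = (169 + 1/377)*32498 = (63714/377)*32498 = 2070577572/377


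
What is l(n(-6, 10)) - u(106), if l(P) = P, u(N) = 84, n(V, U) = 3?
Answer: -81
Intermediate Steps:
l(n(-6, 10)) - u(106) = 3 - 1*84 = 3 - 84 = -81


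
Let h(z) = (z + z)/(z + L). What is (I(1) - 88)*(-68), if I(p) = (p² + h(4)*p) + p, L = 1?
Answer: 28696/5 ≈ 5739.2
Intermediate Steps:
h(z) = 2*z/(1 + z) (h(z) = (z + z)/(z + 1) = (2*z)/(1 + z) = 2*z/(1 + z))
I(p) = p² + 13*p/5 (I(p) = (p² + (2*4/(1 + 4))*p) + p = (p² + (2*4/5)*p) + p = (p² + (2*4*(⅕))*p) + p = (p² + 8*p/5) + p = p² + 13*p/5)
(I(1) - 88)*(-68) = ((⅕)*1*(13 + 5*1) - 88)*(-68) = ((⅕)*1*(13 + 5) - 88)*(-68) = ((⅕)*1*18 - 88)*(-68) = (18/5 - 88)*(-68) = -422/5*(-68) = 28696/5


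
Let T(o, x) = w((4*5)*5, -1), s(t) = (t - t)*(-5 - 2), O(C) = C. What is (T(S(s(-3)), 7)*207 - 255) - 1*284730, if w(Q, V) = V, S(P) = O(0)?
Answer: -285192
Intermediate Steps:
s(t) = 0 (s(t) = 0*(-7) = 0)
S(P) = 0
T(o, x) = -1
(T(S(s(-3)), 7)*207 - 255) - 1*284730 = (-1*207 - 255) - 1*284730 = (-207 - 255) - 284730 = -462 - 284730 = -285192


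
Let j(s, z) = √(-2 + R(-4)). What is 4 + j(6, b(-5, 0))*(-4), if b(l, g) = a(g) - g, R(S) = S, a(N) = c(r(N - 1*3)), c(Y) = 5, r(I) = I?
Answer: 4 - 4*I*√6 ≈ 4.0 - 9.798*I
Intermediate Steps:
a(N) = 5
b(l, g) = 5 - g
j(s, z) = I*√6 (j(s, z) = √(-2 - 4) = √(-6) = I*√6)
4 + j(6, b(-5, 0))*(-4) = 4 + (I*√6)*(-4) = 4 - 4*I*√6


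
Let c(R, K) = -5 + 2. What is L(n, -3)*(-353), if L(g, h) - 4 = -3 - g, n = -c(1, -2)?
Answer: 706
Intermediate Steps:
c(R, K) = -3
n = 3 (n = -1*(-3) = 3)
L(g, h) = 1 - g (L(g, h) = 4 + (-3 - g) = 1 - g)
L(n, -3)*(-353) = (1 - 1*3)*(-353) = (1 - 3)*(-353) = -2*(-353) = 706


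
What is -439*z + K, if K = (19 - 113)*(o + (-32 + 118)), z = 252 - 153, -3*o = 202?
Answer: -135647/3 ≈ -45216.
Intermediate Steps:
o = -202/3 (o = -⅓*202 = -202/3 ≈ -67.333)
z = 99
K = -5264/3 (K = (19 - 113)*(-202/3 + (-32 + 118)) = -94*(-202/3 + 86) = -94*56/3 = -5264/3 ≈ -1754.7)
-439*z + K = -439*99 - 5264/3 = -43461 - 5264/3 = -135647/3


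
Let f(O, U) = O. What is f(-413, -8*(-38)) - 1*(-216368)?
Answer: 215955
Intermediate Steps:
f(-413, -8*(-38)) - 1*(-216368) = -413 - 1*(-216368) = -413 + 216368 = 215955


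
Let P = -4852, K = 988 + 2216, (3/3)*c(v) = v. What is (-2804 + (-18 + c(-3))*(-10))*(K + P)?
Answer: 4274912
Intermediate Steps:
c(v) = v
K = 3204
(-2804 + (-18 + c(-3))*(-10))*(K + P) = (-2804 + (-18 - 3)*(-10))*(3204 - 4852) = (-2804 - 21*(-10))*(-1648) = (-2804 + 210)*(-1648) = -2594*(-1648) = 4274912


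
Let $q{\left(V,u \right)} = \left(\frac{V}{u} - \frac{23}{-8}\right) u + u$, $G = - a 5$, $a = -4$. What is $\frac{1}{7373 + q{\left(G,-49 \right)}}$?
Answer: $\frac{8}{57625} \approx 0.00013883$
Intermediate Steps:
$G = 20$ ($G = \left(-1\right) \left(-4\right) 5 = 4 \cdot 5 = 20$)
$q{\left(V,u \right)} = u + u \left(\frac{23}{8} + \frac{V}{u}\right)$ ($q{\left(V,u \right)} = \left(\frac{V}{u} - - \frac{23}{8}\right) u + u = \left(\frac{V}{u} + \frac{23}{8}\right) u + u = \left(\frac{23}{8} + \frac{V}{u}\right) u + u = u \left(\frac{23}{8} + \frac{V}{u}\right) + u = u + u \left(\frac{23}{8} + \frac{V}{u}\right)$)
$\frac{1}{7373 + q{\left(G,-49 \right)}} = \frac{1}{7373 + \left(20 + \frac{31}{8} \left(-49\right)\right)} = \frac{1}{7373 + \left(20 - \frac{1519}{8}\right)} = \frac{1}{7373 - \frac{1359}{8}} = \frac{1}{\frac{57625}{8}} = \frac{8}{57625}$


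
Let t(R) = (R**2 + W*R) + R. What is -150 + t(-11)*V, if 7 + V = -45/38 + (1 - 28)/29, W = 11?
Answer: -54805/1102 ≈ -49.732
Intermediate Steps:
t(R) = R**2 + 12*R (t(R) = (R**2 + 11*R) + R = R**2 + 12*R)
V = -10045/1102 (V = -7 + (-45/38 + (1 - 28)/29) = -7 + (-45*1/38 - 27*1/29) = -7 + (-45/38 - 27/29) = -7 - 2331/1102 = -10045/1102 ≈ -9.1152)
-150 + t(-11)*V = -150 - 11*(12 - 11)*(-10045/1102) = -150 - 11*1*(-10045/1102) = -150 - 11*(-10045/1102) = -150 + 110495/1102 = -54805/1102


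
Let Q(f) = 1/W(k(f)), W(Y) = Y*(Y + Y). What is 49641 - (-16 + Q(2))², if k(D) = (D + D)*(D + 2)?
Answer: 12945997823/262144 ≈ 49385.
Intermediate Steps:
k(D) = 2*D*(2 + D) (k(D) = (2*D)*(2 + D) = 2*D*(2 + D))
W(Y) = 2*Y² (W(Y) = Y*(2*Y) = 2*Y²)
Q(f) = 1/(8*f²*(2 + f)²) (Q(f) = 1/(2*(2*f*(2 + f))²) = 1/(2*(4*f²*(2 + f)²)) = 1/(8*f²*(2 + f)²))
49641 - (-16 + Q(2))² = 49641 - (-16 + (⅛)/(2²*(2 + 2)²))² = 49641 - (-16 + (⅛)*(¼)/4²)² = 49641 - (-16 + (⅛)*(¼)*(1/16))² = 49641 - (-16 + 1/512)² = 49641 - (-8191/512)² = 49641 - 1*67092481/262144 = 49641 - 67092481/262144 = 12945997823/262144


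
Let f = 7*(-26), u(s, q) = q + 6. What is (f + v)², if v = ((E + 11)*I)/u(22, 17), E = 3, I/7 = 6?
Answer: 12945604/529 ≈ 24472.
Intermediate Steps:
u(s, q) = 6 + q
I = 42 (I = 7*6 = 42)
v = 588/23 (v = ((3 + 11)*42)/(6 + 17) = (14*42)/23 = 588*(1/23) = 588/23 ≈ 25.565)
f = -182
(f + v)² = (-182 + 588/23)² = (-3598/23)² = 12945604/529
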